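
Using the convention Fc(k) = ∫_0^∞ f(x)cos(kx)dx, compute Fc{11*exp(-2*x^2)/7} 11*sqrt(2)*sqrt(pi)*exp(-k^2/8)/28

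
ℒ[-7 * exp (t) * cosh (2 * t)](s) 7 * (1 - s)/ ( (s - 1)^2-4)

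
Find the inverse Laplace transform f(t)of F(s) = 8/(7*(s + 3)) 8*exp(-3*t)/7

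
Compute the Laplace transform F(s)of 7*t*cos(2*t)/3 7*(s^2-4)/(3*(s^2 + 4)^2)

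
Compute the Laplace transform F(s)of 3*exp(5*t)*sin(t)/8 3/(8*((s - 5)^2+1))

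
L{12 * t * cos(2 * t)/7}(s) 12 * (s^2 - 4)/(7 * (s^2 + 4)^2)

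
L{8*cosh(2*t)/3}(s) 8*s/(3*(s^2 - 4))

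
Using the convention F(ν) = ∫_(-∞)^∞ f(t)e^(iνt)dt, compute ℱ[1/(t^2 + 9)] pi*exp(-3*Abs(ν))/3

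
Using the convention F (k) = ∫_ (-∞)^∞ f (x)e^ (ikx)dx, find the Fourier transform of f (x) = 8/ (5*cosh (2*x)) 4*pi/ (5*cosh (pi*k/4))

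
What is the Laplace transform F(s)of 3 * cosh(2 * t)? 3 * s/(s^2 - 4)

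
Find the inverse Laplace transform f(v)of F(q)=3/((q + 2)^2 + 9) exp(-2*v)*sin(3*v)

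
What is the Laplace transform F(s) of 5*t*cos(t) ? 5*(s^2 - 1) /(s^2 + 1) ^2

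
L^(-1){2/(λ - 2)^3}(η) η^2*exp(2*η)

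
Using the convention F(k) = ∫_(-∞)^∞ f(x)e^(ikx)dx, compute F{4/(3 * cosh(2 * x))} 2 * pi/(3 * cosh(pi * k/4))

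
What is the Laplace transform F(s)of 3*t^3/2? 9/s^4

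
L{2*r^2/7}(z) 4/(7*z^3)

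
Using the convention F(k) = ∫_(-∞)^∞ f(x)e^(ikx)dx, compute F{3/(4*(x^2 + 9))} pi*exp(-3*Abs(k))/4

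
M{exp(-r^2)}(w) gamma(w/2)/2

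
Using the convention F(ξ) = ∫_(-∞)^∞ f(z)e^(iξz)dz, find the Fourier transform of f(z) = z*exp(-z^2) I*sqrt(pi)*ξ*exp(-ξ^2/4)/2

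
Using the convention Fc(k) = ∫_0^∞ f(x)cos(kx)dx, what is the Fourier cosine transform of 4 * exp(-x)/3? 4/(3 * (k^2 + 1))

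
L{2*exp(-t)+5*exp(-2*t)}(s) 2/(s+1)+5/(s+2)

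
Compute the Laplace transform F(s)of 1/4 1/(4 * s)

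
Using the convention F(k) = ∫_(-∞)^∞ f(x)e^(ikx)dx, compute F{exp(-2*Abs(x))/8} 1/(2*(k^2 + 4))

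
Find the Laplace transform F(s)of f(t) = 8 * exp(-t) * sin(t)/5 8/(5 * ((s + 1)^2 + 1))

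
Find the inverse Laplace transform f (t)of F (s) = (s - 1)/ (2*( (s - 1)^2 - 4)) exp (t)*cosh (2*t)/2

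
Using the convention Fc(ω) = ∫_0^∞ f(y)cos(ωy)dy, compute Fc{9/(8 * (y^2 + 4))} 9 * pi * exp(-2 * ω)/32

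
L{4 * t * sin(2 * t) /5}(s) 16 * s/(5 * (s^2 + 4) ^2) 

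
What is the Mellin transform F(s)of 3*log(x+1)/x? -3*pi*csc(pi*s)/(s - 1)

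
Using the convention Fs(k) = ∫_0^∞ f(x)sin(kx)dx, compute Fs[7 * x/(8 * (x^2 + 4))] 7 * pi * exp(-2 * k)/16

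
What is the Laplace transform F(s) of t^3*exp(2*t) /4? 3/(2*(s - 2) ^4) 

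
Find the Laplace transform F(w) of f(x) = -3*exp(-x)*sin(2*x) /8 -3/(4*(w+1) ^2+16) 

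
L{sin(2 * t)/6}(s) 1/(3 * (s^2+4))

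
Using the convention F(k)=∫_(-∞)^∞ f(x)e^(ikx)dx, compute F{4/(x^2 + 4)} 2*pi*exp(-2*Abs(k))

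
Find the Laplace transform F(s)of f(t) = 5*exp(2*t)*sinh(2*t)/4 5/(2*s*(s - 4))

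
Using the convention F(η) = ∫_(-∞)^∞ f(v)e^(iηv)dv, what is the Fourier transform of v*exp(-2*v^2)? sqrt(2)*I*sqrt(pi)*η*exp(-η^2/8)/8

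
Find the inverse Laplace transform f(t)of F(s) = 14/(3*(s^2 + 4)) 7*sin(2*t)/3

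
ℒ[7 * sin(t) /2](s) 7/(2 * (s^2 + 1) ) 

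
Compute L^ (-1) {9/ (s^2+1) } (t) 9 * sin (t) 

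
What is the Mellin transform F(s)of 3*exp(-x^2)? 3*gamma(s/2)/2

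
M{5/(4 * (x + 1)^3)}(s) 5 * pi * (s - 2) * (s - 1)/(8 * sin(pi * s))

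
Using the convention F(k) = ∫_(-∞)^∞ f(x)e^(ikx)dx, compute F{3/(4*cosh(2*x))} 3*pi/(8*cosh(pi*k/4))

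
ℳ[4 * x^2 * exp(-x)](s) 4 * gamma(s + 2)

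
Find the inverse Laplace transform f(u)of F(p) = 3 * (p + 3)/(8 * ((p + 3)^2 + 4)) 3 * exp(-3 * u) * cos(2 * u)/8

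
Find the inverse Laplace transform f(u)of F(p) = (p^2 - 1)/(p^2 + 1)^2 u * cos(u)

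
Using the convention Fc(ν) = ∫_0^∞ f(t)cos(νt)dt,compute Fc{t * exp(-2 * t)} (4 - ν^2)/(ν^2 + 4)^2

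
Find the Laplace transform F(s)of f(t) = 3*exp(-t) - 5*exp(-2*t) 3/(s+1) - 5/(s+2)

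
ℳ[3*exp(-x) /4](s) 3*gamma(s) /4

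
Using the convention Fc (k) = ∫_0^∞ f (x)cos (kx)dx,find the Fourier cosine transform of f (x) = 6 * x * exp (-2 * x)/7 6 * (4 - k^2)/ (7 * (k^2 + 4)^2)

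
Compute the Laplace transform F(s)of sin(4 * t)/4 1/(s^2 + 16)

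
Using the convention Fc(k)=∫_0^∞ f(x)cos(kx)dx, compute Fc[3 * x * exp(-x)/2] 3 * (1 - k^2)/(2 * (k^2 + 1)^2)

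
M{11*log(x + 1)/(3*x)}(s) -11*pi*csc(pi*s)/(3*s - 3)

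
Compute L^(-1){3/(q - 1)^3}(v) 3 * v^2 * exp(v)/2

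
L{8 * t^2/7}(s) 16/(7 * s^3)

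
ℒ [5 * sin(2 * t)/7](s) 10/(7 * (s^2+4))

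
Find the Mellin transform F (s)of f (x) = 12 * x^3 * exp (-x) 12 * gamma (s + 3)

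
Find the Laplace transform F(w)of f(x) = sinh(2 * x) 2/(w^2 - 4)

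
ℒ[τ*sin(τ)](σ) 2*σ/(σ^2 + 1)^2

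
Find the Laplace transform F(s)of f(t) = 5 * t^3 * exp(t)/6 5/(s - 1)^4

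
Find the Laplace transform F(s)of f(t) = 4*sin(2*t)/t 4*atan(2/s)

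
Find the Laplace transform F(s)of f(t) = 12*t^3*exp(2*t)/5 72/(5*(s - 2)^4)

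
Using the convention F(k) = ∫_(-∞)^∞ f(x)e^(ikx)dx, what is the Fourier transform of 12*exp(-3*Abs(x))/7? 72/(7*(k^2 + 9))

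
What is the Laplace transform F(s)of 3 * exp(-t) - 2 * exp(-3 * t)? 3/(s + 1) - 2/(s + 3)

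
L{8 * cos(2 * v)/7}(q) 8 * q/(7 * (q^2 + 4))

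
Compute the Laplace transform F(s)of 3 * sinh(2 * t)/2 3/(s^2 - 4)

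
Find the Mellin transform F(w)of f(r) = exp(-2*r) gamma(w)/2^w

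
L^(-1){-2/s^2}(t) -2 * t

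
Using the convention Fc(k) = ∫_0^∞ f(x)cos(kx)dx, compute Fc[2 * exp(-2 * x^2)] sqrt(2) * sqrt(pi) * exp(-k^2/8)/2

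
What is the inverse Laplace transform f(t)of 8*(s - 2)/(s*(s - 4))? 8*exp(2*t)*cosh(2*t)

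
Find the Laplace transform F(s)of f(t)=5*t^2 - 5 10/s^3 - 5/s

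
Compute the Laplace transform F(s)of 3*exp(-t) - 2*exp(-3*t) 3/(s + 1) - 2/(s + 3)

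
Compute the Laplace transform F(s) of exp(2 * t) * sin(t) 1/((s - 2) ^2 + 1) 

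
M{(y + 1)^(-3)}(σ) pi*(σ - 2)*(σ - 1)/(2*sin(pi*σ))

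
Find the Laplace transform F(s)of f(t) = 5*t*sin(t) 10*s/(s^2 + 1)^2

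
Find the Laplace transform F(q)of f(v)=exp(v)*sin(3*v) 3/((q - 1)^2 + 9)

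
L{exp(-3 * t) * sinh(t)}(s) 1/((s+3)^2-1)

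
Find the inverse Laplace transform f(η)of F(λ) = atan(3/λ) sin(3 * η)/η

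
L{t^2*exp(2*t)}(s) 2/(s - 2)^3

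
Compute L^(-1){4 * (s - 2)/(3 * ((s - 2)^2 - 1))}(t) 4 * exp(2 * t) * cosh(t)/3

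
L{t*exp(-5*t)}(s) (s + 5)^(-2)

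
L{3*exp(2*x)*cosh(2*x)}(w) 3*(w - 2)/(w*(w - 4))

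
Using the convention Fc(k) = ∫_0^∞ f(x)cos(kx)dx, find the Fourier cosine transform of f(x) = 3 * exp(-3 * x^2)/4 sqrt(3) * sqrt(pi) * exp(-k^2/12)/8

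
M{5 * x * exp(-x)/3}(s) 5 * gamma(s+1)/3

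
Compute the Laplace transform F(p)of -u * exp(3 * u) -1/(p - 3)^2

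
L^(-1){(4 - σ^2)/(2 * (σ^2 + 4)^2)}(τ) -τ * cos(2 * τ)/2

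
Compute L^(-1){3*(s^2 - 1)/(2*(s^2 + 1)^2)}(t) 3*t*cos(t)/2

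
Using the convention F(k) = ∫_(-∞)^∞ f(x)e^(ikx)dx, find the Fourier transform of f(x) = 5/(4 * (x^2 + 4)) 5 * pi * exp(-2 * Abs(k))/8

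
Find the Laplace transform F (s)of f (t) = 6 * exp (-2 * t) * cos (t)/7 6 * (s+2)/ (7 * ( (s+2)^2+1))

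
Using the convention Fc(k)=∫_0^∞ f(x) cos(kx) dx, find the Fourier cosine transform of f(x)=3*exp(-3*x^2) sqrt(3)*sqrt(pi)*exp(-k^2/12) /2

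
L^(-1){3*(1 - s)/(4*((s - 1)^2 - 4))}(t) -3*exp(t)*cosh(2*t)/4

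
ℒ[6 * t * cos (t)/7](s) 6 * (s^2 - 1)/ (7 * (s^2 + 1)^2)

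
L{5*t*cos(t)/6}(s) 5*(s^2 - 1)/(6*(s^2 + 1)^2)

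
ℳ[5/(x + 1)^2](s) -5*pi*(s - 1)/sin(pi*s)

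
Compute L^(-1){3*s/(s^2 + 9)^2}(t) t*sin(3*t)/2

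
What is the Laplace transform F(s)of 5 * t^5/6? 100/s^6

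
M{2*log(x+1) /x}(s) -2*pi*csc(pi*s) /(s - 1) 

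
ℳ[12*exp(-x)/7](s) 12*gamma(s)/7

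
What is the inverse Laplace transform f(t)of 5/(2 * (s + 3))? 5 * exp(-3 * t)/2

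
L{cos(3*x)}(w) w/(w^2 + 9)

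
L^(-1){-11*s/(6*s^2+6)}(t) -11*cos(t)/6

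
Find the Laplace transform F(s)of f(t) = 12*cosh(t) 12*s/(s^2 - 1)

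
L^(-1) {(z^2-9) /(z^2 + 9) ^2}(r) r*cos(3*r) 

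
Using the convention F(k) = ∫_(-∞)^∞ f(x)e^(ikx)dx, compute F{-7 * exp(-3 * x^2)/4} -7 * sqrt(3) * sqrt(pi) * exp(-k^2/12)/12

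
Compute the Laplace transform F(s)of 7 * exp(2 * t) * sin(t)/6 7/(6 * ((s - 2)^2 + 1))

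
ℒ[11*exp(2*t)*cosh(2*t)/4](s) 11*(s - 2)/(4*s*(s - 4))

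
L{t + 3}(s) s^(-2) + 3/s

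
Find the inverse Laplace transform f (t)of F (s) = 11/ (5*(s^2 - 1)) 11*sinh (t)/5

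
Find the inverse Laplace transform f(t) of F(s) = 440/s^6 11 * t^5/3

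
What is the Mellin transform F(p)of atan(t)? -pi * sec(pi * p/2)/(2 * p)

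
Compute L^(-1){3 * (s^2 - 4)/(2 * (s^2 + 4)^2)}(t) 3 * t * cos(2 * t)/2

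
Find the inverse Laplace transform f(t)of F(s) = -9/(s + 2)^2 -9*t*exp(-2*t)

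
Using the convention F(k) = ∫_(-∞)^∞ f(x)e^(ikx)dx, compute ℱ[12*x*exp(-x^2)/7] 6*I*sqrt(pi)*k*exp(-k^2/4)/7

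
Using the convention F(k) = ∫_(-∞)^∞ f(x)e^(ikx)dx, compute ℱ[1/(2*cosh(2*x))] pi/(4*cosh(pi*k/4))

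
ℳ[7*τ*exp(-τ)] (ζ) 7*gamma(ζ + 1)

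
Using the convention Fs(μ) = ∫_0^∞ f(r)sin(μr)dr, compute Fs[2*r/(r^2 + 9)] pi*exp(-3*μ)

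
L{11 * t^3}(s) 66/s^4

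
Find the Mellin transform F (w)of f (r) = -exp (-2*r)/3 -gamma (w)/ (3*2^w)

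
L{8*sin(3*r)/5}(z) 24/(5*(z^2 + 9))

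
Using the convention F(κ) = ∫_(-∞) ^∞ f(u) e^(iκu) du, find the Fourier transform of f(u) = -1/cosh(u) -pi/cosh(pi*κ/2) 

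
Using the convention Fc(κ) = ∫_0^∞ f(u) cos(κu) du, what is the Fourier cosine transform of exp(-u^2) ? sqrt(pi)*exp(-κ^2/4) /2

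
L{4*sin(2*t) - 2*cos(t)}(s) 8/(s^2 + 4) - 2*s/(s^2 + 1)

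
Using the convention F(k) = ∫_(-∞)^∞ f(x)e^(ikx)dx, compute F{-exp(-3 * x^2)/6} -sqrt(3) * sqrt(pi) * exp(-k^2/12)/18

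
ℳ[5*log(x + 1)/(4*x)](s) -5*pi*csc(pi*s)/(4*s - 4)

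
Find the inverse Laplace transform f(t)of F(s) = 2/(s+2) 2*exp(-2*t)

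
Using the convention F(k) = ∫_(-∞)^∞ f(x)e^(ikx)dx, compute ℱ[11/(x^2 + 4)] 11*pi*exp(-2*Abs(k))/2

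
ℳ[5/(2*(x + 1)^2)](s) -5*pi*(s - 1)/(2*sin(pi*s))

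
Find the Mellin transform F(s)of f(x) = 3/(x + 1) 3*pi*csc(pi*s)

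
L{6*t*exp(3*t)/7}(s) 6/(7*(s - 3)^2)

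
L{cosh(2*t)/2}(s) s/(2*(s^2 - 4))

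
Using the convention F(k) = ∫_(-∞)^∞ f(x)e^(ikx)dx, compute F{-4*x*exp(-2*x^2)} -sqrt(2)*I*sqrt(pi)*k*exp(-k^2/8)/2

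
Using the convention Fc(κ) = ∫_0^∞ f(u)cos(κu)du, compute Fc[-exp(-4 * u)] -4/(κ^2+16)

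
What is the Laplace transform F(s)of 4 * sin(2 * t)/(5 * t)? 4 * atan(2/s)/5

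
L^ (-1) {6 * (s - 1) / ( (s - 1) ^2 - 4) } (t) 6 * exp (t) * cosh (2 * t) 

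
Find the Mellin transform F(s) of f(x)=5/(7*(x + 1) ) 5*pi*csc(pi*s) /7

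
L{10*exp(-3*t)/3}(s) 10/(3*(s+3))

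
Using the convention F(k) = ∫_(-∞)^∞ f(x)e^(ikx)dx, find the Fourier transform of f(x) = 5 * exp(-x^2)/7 5 * sqrt(pi) * exp(-k^2/4)/7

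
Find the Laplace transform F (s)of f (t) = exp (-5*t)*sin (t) 1/ ( (s+5)^2+1)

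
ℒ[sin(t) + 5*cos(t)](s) 5*s/(s^2 + 1) + 1/(s^2 + 1)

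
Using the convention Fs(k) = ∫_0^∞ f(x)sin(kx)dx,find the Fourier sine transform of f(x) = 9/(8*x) 9*pi/16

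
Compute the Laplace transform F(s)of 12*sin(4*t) 48/(s^2 + 16)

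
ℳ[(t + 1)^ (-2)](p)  (-pi * p + pi)/sin (pi * p)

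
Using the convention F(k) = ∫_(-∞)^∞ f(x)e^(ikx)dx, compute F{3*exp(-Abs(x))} 6/(k^2 + 1)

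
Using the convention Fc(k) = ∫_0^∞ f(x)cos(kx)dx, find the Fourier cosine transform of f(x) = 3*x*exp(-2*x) 3*(4 - k^2)/(k^2 + 4)^2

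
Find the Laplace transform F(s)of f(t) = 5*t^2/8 5/(4*s^3)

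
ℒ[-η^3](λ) -6/λ^4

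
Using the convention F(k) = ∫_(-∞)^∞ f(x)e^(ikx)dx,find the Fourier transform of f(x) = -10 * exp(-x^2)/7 -10 * sqrt(pi) * exp(-k^2/4)/7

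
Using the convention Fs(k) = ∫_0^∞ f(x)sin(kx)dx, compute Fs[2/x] pi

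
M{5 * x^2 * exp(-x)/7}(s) 5 * gamma(s + 2)/7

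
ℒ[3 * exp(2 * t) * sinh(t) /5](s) 3/(5 * ((s - 2) ^2 - 1) ) 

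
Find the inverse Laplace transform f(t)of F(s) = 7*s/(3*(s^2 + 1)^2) 7*t*sin(t)/6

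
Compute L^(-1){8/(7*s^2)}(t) 8*t/7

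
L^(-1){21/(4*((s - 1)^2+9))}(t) 7*exp(t)*sin(3*t)/4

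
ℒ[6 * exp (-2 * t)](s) 6/ (s + 2)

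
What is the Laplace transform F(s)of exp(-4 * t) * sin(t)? 1/((s + 4)^2 + 1)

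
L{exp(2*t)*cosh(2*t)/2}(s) (s - 2)/(2*s*(s - 4))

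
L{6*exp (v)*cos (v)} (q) 6*(q - 1)/ ( (q - 1)^2 + 1)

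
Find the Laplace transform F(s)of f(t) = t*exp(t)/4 1/(4*(s - 1)^2)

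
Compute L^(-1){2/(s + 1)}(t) 2*exp(-t)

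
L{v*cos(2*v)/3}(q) (q^2 - 4)/(3*(q^2+4)^2)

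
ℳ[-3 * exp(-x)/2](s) -3 * gamma(s)/2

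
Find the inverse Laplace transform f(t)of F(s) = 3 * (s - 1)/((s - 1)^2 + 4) 3 * exp(t) * cos(2 * t)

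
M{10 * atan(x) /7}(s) -5 * pi * sec(pi * s/2) /(7 * s) 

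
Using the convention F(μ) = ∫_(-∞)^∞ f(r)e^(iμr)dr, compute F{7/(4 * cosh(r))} 7 * pi/(4 * cosh(pi * μ/2))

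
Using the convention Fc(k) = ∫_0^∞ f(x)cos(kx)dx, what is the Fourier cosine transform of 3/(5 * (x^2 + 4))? 3 * pi * exp(-2 * k)/20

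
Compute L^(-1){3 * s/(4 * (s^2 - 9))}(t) 3 * cosh(3 * t)/4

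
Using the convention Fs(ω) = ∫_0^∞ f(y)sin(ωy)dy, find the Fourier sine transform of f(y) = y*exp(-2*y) 4*ω/(ω^2+4)^2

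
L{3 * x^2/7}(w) 6/(7 * w^3) 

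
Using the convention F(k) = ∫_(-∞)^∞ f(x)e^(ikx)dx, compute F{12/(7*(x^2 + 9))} 4*pi*exp(-3*Abs(k))/7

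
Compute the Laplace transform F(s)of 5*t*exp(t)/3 5/(3*(s - 1)^2)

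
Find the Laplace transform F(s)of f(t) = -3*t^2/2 -3/s^3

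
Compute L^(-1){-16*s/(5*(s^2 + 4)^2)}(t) -4*t*sin(2*t)/5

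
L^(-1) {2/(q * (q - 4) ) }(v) exp(2 * v) * sinh(2 * v) 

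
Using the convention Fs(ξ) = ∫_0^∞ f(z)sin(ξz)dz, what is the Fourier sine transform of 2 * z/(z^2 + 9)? pi * exp(-3 * ξ)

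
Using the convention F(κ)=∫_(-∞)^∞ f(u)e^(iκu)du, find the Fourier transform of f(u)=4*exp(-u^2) 4*sqrt(pi)*exp(-κ^2/4)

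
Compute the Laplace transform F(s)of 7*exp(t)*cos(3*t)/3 7*(s - 1)/(3*((s - 1)^2+9))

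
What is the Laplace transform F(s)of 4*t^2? 8/s^3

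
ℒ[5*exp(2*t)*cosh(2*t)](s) 5*(s - 2)/(s*(s - 4))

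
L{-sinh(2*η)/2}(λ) -1/(λ^2-4)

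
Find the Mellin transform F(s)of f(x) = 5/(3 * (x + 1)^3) 5 * pi * (s - 2) * (s - 1)/(6 * sin(pi * s))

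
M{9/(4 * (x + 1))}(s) 9 * pi * csc(pi * s)/4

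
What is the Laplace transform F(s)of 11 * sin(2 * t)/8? 11/(4 * (s^2 + 4))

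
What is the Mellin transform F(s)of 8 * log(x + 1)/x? -8 * pi * csc(pi * s)/(s - 1)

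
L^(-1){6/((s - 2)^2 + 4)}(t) 3 * exp(2 * t) * sin(2 * t)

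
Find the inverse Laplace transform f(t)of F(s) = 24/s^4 4*t^3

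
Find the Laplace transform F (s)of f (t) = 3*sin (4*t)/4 3/ (s^2 + 16)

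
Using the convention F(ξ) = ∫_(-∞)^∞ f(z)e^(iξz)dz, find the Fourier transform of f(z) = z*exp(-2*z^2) sqrt(2)*I*sqrt(pi)*ξ*exp(-ξ^2/8)/8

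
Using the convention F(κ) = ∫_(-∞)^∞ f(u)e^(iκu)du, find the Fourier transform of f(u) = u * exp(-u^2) I * sqrt(pi) * κ * exp(-κ^2/4)/2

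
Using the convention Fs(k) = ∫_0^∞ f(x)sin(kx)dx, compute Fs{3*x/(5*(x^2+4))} 3*pi*exp(-2*k)/10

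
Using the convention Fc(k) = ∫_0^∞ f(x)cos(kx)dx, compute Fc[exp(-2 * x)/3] 2/(3 * (k^2 + 4))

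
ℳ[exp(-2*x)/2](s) gamma(s)/(2*2^s)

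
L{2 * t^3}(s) 12/s^4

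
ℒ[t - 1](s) s^(-2) - 1/s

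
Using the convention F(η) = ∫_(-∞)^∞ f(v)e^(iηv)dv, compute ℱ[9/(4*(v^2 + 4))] 9*pi*exp(-2*Abs(η))/8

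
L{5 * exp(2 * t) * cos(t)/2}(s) 5 * (s - 2)/(2 * ((s - 2)^2 + 1))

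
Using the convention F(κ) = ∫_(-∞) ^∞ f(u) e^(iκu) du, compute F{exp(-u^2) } sqrt(pi) * exp(-κ^2/4) 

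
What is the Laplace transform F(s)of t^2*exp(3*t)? 2/(s - 3)^3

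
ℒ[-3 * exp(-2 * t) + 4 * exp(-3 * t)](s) 4/(s + 3) - 3/(s + 2) 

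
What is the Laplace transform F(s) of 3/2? 3/(2*s) 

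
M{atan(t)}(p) -pi*sec(pi*p/2)/(2*p)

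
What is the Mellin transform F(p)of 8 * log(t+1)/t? -8 * pi * csc(pi * p)/(p - 1)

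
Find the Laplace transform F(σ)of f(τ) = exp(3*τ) 1/(σ - 3)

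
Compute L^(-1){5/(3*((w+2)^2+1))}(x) 5*exp(-2*x)*sin(x)/3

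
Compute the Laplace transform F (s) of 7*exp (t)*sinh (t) 7/ (s*(s - 2) ) 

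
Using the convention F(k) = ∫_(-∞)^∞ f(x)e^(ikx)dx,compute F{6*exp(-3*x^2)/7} 2*sqrt(3)*sqrt(pi)*exp(-k^2/12)/7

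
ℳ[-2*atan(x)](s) pi*sec(pi*s/2)/s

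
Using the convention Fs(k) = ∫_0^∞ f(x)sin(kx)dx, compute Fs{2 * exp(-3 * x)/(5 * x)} 2 * atan(k/3)/5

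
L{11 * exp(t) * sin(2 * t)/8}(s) 11/(4 * ((s - 1)^2+4))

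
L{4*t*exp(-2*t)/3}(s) 4/(3*(s+2)^2)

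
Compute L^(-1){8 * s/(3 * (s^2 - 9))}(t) 8 * cosh(3 * t)/3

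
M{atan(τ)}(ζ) -pi*sec(pi*ζ/2)/(2*ζ)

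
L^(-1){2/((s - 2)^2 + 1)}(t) 2 * exp(2 * t) * sin(t)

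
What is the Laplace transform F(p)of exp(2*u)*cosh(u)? (p - 2)/((p - 2)^2 - 1)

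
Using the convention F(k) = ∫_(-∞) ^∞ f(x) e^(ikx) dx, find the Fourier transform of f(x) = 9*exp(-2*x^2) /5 9*sqrt(2)*sqrt(pi)*exp(-k^2/8) /10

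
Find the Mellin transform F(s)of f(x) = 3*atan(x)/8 -3*pi*sec(pi*s/2)/(16*s)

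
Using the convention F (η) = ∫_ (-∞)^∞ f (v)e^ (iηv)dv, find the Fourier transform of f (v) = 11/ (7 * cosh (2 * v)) 11 * pi/ (14 * cosh (pi * η/4))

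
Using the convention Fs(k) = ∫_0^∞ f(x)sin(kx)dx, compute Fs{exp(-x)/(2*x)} atan(k)/2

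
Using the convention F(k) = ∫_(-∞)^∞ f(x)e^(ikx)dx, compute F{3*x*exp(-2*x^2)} 3*sqrt(2)*I*sqrt(pi)*k*exp(-k^2/8)/8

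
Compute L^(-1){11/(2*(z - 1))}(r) 11*exp(r)/2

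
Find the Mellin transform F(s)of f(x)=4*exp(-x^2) 2*gamma(s/2)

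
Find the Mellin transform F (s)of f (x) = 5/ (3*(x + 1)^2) -5*pi*(s - 1)/ (3*sin (pi*s))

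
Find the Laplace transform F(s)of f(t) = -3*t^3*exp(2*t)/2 -9/(s - 2)^4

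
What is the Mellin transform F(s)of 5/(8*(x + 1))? 5*pi*csc(pi*s)/8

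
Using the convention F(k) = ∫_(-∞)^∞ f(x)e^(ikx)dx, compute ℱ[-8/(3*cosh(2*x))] -4*pi/(3*cosh(pi*k/4))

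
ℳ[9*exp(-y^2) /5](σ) 9*gamma(σ/2) /10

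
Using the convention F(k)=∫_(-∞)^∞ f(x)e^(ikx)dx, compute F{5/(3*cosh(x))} 5*pi/(3*cosh(pi*k/2))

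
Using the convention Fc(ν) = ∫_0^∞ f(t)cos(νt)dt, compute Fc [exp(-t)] 1/(ν^2 + 1)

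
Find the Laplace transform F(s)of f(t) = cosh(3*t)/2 s/(2*(s^2 - 9))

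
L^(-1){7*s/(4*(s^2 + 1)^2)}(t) 7*t*sin(t)/8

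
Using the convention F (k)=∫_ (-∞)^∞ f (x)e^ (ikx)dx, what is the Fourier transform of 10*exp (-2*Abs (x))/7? 40/ (7*(k^2+4))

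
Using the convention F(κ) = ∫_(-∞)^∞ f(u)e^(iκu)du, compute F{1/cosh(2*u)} pi/(2*cosh(pi*κ/4))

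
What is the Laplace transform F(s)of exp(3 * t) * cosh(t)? (s - 3)/((s - 3)^2 - 1)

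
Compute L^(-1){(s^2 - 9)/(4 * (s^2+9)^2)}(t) t * cos(3 * t)/4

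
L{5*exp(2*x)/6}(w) 5/(6*(w - 2))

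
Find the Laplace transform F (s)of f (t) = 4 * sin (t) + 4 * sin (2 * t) 8/ (s^2 + 4) + 4/ (s^2 + 1)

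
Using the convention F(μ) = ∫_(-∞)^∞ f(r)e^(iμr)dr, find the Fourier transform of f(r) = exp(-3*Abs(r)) 6/(μ^2 + 9)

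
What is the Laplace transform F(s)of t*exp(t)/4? 1/(4*(s - 1)^2)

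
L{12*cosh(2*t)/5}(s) 12*s/(5*(s^2 - 4))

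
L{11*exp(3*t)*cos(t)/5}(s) 11*(s - 3)/(5*((s - 3)^2 + 1))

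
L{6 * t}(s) 6/s^2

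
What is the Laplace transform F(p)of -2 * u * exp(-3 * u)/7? -2/(7 * (p + 3)^2)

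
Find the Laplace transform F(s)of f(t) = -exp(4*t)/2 -1/(2*s - 8)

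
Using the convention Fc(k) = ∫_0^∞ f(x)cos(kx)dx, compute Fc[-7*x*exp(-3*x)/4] 7*(k^2-9)/(4*(k^2+9)^2)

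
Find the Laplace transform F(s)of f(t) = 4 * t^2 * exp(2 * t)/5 8/(5 * (s - 2)^3)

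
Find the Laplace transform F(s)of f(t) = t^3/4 3/(2*s^4)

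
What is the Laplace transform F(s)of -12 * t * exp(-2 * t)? -12/(s + 2)^2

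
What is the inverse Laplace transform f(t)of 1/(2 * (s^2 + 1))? sin(t)/2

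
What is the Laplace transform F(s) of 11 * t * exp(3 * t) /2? 11/(2 * (s - 3) ^2) 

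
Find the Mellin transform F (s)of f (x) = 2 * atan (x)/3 -pi * sec (pi * s/2)/ (3 * s)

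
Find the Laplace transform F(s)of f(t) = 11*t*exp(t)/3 11/(3*(s - 1)^2)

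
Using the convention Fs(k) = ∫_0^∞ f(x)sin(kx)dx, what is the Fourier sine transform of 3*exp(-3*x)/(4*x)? 3*atan(k/3)/4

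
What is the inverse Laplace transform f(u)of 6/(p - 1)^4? u^3*exp(u)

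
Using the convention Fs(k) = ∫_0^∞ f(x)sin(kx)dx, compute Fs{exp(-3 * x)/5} k/(5 * (k^2 + 9))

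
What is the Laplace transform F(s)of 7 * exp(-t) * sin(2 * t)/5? 14/(5 * ((s + 1)^2 + 4))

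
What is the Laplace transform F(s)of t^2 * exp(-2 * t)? 2/(s + 2)^3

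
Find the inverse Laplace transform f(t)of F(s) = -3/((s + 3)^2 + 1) -3 * exp(-3 * t) * sin(t)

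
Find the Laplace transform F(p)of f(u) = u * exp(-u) (p + 1)^(-2)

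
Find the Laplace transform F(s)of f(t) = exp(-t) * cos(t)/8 (s + 1)/(8 * ((s + 1)^2 + 1))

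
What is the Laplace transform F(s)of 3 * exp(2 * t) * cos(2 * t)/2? 3 * (s - 2)/(2 * ((s - 2)^2+4))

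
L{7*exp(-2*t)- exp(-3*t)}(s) 7/(s + 2) - 1/(s + 3)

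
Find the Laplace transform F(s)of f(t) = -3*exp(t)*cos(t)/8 3*(1 - s)/(8*((s - 1)^2 + 1))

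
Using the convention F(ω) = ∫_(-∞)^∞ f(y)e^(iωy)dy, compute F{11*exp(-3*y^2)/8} 11*sqrt(3)*sqrt(pi)*exp(-ω^2/12)/24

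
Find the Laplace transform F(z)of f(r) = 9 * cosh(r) 9 * z/(z^2 - 1)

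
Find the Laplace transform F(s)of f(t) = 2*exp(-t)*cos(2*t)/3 2*(s + 1)/(3*((s + 1)^2 + 4))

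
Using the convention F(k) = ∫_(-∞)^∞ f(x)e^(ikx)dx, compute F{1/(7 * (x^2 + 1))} pi * exp(-Abs(k))/7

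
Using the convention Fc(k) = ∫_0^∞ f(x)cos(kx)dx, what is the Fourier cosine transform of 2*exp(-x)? 2/(k^2 + 1)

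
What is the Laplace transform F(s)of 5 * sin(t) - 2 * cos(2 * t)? 5/(s^2+1) - 2 * s/(s^2+4)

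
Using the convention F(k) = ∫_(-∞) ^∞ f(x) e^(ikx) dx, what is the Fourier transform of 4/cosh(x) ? 4 * pi/cosh(pi * k/2) 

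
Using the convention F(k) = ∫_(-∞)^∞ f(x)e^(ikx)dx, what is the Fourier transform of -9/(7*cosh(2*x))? -9*pi/(14*cosh(pi*k/4))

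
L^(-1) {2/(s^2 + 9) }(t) 2 * sin(3 * t) /3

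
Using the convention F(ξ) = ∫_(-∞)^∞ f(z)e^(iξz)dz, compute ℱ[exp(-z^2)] sqrt(pi) * exp(-ξ^2/4)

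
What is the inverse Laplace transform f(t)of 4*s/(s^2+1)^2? 2*t*sin(t)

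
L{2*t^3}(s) 12/s^4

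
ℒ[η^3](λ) 6/λ^4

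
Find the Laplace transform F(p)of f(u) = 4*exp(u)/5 4/(5*(p - 1))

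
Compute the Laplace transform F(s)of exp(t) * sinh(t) 1/(s * (s - 2))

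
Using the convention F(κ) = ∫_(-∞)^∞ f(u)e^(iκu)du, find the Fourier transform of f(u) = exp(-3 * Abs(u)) 6/(κ^2 + 9)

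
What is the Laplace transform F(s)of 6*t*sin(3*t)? 36*s/(s^2 + 9)^2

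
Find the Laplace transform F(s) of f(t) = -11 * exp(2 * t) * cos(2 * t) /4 11 * (2 - s) /(4 * ((s - 2) ^2 + 4) ) 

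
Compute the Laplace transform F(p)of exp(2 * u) 1/(p - 2)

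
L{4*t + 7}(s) 7/s + 4/s^2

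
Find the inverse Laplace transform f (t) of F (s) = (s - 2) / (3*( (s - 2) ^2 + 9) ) exp (2*t)*cos (3*t) /3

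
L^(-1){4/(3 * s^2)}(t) 4 * t/3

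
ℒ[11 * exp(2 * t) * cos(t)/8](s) 11 * (s - 2)/(8 * ((s - 2)^2 + 1))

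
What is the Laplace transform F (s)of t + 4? 4/s + s^ (-2)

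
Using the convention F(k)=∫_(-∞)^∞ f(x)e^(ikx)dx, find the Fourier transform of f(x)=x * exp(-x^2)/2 I * sqrt(pi) * k * exp(-k^2/4)/4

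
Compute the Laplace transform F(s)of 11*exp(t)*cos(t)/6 11*(s - 1)/(6*((s - 1)^2 + 1))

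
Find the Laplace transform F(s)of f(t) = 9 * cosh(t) 9 * s/(s^2 - 1)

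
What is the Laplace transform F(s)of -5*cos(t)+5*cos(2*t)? 5*s/(s^2+4)-5*s/(s^2+1)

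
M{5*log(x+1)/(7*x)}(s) -5*pi*csc(pi*s)/(7*s - 7)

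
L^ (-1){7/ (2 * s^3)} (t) 7 * t^2/4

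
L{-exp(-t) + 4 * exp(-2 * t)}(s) 4/(s + 2) - 1/(s + 1)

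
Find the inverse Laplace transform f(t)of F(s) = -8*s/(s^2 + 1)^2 -4*t*sin(t)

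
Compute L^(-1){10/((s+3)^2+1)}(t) 10 * exp(-3 * t) * sin(t)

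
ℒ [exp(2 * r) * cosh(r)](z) (z - 2)/((z - 2)^2 - 1)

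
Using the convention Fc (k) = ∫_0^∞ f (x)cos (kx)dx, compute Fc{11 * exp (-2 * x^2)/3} 11 * sqrt (2) * sqrt (pi) * exp (-k^2/8)/12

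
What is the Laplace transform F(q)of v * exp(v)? (q - 1)^(-2)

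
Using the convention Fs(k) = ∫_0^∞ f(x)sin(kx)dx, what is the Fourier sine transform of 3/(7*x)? 3*pi/14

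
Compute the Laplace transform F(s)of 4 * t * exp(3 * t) 4/(s - 3)^2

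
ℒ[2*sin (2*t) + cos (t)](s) 4/ (s^2 + 4) + s/ (s^2 + 1)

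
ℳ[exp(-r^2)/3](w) gamma(w/2)/6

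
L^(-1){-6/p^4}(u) -u^3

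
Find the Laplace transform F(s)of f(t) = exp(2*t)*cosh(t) (s - 2)/((s - 2)^2-1)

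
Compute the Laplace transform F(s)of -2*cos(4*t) -2*s/(s^2 + 16)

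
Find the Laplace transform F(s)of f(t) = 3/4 3/(4 * s)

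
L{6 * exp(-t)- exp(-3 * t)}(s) 6/(s + 1) - 1/(s + 3)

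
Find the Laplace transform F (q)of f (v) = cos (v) q/ (q^2 + 1)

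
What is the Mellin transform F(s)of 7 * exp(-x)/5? 7 * gamma(s)/5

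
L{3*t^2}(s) 6/s^3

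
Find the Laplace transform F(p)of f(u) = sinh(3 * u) 3/(p^2 - 9)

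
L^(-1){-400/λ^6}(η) -10*η^5/3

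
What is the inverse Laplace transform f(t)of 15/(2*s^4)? 5*t^3/4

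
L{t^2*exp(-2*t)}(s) 2/(s + 2)^3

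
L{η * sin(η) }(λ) 2 * λ/(λ^2 + 1) ^2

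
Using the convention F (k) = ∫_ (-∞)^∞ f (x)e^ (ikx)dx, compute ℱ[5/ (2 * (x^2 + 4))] 5 * pi * exp (-2 * Abs (k))/4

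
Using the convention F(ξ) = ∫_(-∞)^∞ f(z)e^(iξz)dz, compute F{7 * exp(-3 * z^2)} 7 * sqrt(3) * sqrt(pi) * exp(-ξ^2/12)/3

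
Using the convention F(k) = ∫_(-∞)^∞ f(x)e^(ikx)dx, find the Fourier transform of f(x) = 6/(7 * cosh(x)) 6 * pi/(7 * cosh(pi * k/2))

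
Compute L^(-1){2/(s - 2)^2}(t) 2 * t * exp(2 * t)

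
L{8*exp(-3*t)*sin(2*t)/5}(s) 16/(5*((s + 3)^2 + 4))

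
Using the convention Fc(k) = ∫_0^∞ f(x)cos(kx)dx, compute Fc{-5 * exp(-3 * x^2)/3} -5 * sqrt(3) * sqrt(pi) * exp(-k^2/12)/18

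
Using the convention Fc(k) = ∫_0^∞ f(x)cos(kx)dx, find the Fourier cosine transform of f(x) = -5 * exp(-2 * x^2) -5 * sqrt(2) * sqrt(pi) * exp(-k^2/8)/4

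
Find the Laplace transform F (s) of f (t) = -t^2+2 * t 2/s^2 - 2/s^3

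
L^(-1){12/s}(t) 12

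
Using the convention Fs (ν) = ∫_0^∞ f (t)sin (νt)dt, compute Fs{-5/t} -5*pi/2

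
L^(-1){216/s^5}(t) 9*t^4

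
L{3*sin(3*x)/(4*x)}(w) 3*atan(3/w)/4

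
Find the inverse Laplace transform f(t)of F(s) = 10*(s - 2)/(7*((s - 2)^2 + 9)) 10*exp(2*t)*cos(3*t)/7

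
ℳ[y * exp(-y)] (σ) gamma(σ + 1)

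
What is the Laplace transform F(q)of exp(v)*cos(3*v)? (q - 1)/((q - 1)^2 + 9)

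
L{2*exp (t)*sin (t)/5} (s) 2/ (5*( (s - 1)^2 + 1))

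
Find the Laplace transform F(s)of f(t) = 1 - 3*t 1/s - 3/s^2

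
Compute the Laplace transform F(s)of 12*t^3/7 72/(7*s^4)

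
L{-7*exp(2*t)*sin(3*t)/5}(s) -21/(5*(s - 2)^2+45)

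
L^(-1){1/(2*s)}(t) 1/2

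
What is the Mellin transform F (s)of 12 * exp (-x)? 12 * gamma (s)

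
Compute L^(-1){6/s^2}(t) 6*t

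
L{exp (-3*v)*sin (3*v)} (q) 3/ ( (q + 3)^2 + 9)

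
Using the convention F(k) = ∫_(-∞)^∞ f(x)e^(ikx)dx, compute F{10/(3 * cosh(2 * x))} 5 * pi/(3 * cosh(pi * k/4))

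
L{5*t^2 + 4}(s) 4/s + 10/s^3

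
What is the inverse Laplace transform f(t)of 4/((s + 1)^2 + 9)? 4*exp(-t)*sin(3*t)/3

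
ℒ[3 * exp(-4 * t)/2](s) 3/(2 * (s + 4))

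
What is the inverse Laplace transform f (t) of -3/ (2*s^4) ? -t^3/4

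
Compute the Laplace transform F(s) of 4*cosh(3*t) 4*s/(s^2 - 9) 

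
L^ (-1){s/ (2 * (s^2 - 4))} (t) cosh (2 * t)/2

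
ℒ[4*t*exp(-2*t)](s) 4/(s + 2)^2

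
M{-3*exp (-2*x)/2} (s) -3*gamma (s)/ (2*2^s)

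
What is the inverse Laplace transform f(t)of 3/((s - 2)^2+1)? 3 * exp(2 * t) * sin(t)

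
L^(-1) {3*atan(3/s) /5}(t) 3*sin(3*t) /(5*t) 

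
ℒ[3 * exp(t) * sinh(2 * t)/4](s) 3/(2 * ((s - 1)^2 - 4))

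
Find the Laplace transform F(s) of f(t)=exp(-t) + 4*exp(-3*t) 1/(s + 1) + 4/(s + 3) 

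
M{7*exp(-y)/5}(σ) 7*gamma(σ)/5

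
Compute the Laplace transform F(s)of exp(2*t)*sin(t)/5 1/(5*((s - 2)^2 + 1))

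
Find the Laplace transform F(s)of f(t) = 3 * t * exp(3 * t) 3/(s - 3)^2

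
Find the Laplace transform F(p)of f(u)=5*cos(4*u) 5*p/(p^2 + 16)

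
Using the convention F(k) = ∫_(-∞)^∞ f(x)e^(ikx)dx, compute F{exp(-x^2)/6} sqrt(pi) * exp(-k^2/4)/6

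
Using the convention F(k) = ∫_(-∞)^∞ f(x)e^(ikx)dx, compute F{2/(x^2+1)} 2*pi*exp(-Abs(k))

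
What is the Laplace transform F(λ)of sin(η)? 1/(λ^2 + 1)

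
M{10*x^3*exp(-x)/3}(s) 10*gamma(s + 3)/3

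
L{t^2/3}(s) 2/(3 * s^3) 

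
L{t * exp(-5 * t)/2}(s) 1/(2 * (s+5)^2)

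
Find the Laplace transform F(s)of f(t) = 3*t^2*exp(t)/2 3/(s - 1)^3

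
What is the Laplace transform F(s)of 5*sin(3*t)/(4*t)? 5*atan(3/s)/4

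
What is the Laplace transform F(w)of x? w^(-2)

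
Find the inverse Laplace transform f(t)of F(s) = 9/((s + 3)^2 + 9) 3 * exp(-3 * t) * sin(3 * t)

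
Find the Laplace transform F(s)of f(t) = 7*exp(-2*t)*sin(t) 7/((s + 2)^2 + 1)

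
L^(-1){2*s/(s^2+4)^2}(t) t*sin(2*t)/2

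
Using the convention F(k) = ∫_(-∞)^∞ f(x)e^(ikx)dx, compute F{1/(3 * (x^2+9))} pi * exp(-3 * Abs(k))/9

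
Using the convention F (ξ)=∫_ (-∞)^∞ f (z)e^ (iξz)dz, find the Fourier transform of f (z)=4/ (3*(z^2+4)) 2*pi*exp (-2*Abs (ξ))/3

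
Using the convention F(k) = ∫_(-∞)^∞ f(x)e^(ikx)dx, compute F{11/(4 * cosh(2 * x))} 11 * pi/(8 * cosh(pi * k/4))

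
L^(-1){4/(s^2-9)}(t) 4*sinh(3*t)/3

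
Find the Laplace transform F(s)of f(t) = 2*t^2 4/s^3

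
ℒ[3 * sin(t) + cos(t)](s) 3/(s^2 + 1) + s/(s^2 + 1)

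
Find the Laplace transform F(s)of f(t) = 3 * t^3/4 9/(2 * s^4)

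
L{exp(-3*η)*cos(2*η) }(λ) (λ+3) /((λ+3) ^2+4) 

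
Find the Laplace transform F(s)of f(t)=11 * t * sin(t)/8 11 * s/(4 * (s^2+1)^2)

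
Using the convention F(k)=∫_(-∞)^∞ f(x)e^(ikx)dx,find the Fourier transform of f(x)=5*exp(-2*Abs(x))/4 5/(k^2 + 4)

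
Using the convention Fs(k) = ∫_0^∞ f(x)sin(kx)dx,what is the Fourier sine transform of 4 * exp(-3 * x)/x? 4 * atan(k/3)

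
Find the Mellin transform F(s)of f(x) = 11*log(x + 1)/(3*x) -11*pi*csc(pi*s)/(3*s - 3)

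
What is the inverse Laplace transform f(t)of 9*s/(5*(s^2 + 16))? 9*cos(4*t)/5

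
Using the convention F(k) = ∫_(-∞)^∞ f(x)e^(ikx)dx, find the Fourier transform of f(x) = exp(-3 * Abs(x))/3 2/(k^2 + 9)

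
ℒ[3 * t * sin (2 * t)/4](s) 3 * s/ (s^2 + 4)^2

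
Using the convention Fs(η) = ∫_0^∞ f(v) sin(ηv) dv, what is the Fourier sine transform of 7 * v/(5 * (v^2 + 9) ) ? 7 * pi * exp(-3 * η) /10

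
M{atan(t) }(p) -pi*sec(pi*p/2) /(2*p) 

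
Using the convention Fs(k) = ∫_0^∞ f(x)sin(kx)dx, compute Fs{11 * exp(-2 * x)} 11 * k/(k^2 + 4)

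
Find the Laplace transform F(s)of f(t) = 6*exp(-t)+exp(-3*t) 6/(s+1)+1/(s+3)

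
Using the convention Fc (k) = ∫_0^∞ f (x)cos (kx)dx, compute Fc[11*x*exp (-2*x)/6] 11*(4 - k^2)/ (6*(k^2 + 4)^2)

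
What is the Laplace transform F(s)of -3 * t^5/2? -180/s^6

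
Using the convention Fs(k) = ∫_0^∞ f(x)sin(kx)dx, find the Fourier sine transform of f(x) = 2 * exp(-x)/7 2 * k/(7 * (k^2 + 1))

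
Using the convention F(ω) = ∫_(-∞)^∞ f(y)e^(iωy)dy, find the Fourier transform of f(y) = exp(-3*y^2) sqrt(3)*sqrt(pi)*exp(-ω^2/12)/3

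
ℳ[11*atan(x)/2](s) -11*pi*sec(pi*s/2)/(4*s)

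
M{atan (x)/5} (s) -pi*sec (pi*s/2)/ (10*s)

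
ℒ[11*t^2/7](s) 22/(7*s^3)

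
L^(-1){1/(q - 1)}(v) exp(v)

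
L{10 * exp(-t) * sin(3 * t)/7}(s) 30/(7 * ((s + 1)^2 + 9))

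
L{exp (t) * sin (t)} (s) 1/ ( (s - 1)^2 + 1)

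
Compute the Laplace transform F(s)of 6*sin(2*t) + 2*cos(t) 12/(s^2 + 4) + 2*s/(s^2 + 1)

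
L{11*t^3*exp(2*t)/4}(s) 33/(2*(s - 2)^4)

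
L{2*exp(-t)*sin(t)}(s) 2/((s + 1)^2 + 1)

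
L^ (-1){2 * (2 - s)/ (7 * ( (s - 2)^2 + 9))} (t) -2 * exp (2 * t) * cos (3 * t)/7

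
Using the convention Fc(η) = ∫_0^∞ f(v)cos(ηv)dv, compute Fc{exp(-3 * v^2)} sqrt(3) * sqrt(pi) * exp(-η^2/12)/6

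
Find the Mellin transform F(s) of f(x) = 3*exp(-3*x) 3^(1 - s)*gamma(s) 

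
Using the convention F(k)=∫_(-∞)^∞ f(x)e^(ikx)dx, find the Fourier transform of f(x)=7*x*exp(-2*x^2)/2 7*sqrt(2)*I*sqrt(pi)*k*exp(-k^2/8)/16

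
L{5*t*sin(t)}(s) 10*s/(s^2 + 1)^2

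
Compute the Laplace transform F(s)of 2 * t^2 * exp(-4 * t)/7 4/(7 * (s+4)^3)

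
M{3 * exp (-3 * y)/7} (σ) 3^ (1 - σ) * gamma (σ)/7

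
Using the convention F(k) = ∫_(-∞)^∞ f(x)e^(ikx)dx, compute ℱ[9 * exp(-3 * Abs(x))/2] 27/(k^2 + 9)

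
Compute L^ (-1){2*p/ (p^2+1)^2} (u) u*sin (u)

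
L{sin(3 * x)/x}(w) atan(3/w)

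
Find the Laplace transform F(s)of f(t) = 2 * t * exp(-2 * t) 2/(s + 2)^2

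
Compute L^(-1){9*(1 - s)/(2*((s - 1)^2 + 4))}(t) -9*exp(t)*cos(2*t)/2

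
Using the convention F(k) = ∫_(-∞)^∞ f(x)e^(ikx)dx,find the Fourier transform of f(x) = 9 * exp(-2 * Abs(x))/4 9/(k^2 + 4)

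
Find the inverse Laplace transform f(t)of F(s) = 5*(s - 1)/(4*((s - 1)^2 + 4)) 5*exp(t)*cos(2*t)/4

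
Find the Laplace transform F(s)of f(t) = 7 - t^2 7/s - 2/s^3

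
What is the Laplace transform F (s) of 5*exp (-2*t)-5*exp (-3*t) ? 5/ (s+2)-5/ (s+3) 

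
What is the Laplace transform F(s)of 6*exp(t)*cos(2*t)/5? 6*(s - 1)/(5*((s - 1)^2+4))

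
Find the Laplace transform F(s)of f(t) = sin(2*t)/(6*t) atan(2/s)/6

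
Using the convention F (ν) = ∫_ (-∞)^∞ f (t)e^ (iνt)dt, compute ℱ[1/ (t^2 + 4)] pi*exp (-2*Abs (ν))/2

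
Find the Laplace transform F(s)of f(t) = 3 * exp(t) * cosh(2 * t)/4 3 * (s - 1)/(4 * ((s - 1)^2-4))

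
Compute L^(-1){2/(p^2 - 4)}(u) sinh(2*u)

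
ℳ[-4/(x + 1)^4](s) 2 * pi * (s - 3) * (s - 2) * (s - 1)/(3 * sin(pi * s))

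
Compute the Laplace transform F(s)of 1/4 1/(4*s)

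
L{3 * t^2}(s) 6/s^3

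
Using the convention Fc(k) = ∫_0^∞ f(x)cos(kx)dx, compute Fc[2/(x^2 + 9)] pi * exp(-3 * k)/3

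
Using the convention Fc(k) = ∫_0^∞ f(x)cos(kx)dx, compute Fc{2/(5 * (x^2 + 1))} pi * exp(-k)/5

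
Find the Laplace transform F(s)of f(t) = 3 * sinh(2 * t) 6/(s^2 - 4)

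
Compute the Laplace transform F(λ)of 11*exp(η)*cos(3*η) 11*(λ - 1)/((λ - 1)^2+9)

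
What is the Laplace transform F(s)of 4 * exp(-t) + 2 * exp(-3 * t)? 2/(s + 3) + 4/(s + 1)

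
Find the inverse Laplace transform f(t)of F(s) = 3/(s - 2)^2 3*t*exp(2*t)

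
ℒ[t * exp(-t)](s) (s + 1)^(-2)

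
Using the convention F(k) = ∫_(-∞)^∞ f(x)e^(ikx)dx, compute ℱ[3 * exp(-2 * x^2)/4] 3 * sqrt(2) * sqrt(pi) * exp(-k^2/8)/8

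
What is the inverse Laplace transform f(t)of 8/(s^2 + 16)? 2 * sin(4 * t)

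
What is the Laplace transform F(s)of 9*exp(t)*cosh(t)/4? 9*(s - 1)/(4*s*(s - 2))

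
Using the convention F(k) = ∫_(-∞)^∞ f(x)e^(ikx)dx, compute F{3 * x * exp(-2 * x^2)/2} 3 * sqrt(2) * I * sqrt(pi) * k * exp(-k^2/8)/16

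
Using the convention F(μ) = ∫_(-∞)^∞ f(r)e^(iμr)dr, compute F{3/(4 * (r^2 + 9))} pi * exp(-3 * Abs(μ))/4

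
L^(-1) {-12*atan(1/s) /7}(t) -12*sin(t) /(7*t) 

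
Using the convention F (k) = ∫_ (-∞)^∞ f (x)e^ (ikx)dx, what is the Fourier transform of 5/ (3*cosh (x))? 5*pi/ (3*cosh (pi*k/2))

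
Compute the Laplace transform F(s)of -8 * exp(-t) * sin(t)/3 -8/(3 * (s+1)^2+3)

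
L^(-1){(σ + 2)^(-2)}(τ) τ*exp(-2*τ)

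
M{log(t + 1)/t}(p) -pi*csc(pi*p)/(p - 1)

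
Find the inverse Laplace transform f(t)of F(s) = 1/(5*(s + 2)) exp(-2*t)/5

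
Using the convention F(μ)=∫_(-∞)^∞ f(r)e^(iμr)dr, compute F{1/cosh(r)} pi/cosh(pi*μ/2)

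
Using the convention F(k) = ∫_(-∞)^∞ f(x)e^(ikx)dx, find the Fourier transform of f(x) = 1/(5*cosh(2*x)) pi/(10*cosh(pi*k/4))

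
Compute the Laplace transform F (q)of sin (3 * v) 3/ (q^2 + 9)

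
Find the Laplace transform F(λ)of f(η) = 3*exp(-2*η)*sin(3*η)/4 9/(4*((λ+2)^2+9))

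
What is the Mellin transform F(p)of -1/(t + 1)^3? -pi*(p - 2)*(p - 1)/(2*sin(pi*p))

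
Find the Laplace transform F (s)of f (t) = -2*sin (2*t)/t -2*atan (2/s)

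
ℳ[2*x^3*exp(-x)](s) 2*gamma(s + 3)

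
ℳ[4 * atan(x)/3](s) -2 * pi * sec(pi * s/2)/(3 * s)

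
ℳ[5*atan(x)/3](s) -5*pi*sec(pi*s/2)/(6*s)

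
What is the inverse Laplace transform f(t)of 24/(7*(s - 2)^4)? 4*t^3*exp(2*t)/7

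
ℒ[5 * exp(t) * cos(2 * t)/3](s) 5 * (s - 1)/(3 * ((s - 1)^2 + 4))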